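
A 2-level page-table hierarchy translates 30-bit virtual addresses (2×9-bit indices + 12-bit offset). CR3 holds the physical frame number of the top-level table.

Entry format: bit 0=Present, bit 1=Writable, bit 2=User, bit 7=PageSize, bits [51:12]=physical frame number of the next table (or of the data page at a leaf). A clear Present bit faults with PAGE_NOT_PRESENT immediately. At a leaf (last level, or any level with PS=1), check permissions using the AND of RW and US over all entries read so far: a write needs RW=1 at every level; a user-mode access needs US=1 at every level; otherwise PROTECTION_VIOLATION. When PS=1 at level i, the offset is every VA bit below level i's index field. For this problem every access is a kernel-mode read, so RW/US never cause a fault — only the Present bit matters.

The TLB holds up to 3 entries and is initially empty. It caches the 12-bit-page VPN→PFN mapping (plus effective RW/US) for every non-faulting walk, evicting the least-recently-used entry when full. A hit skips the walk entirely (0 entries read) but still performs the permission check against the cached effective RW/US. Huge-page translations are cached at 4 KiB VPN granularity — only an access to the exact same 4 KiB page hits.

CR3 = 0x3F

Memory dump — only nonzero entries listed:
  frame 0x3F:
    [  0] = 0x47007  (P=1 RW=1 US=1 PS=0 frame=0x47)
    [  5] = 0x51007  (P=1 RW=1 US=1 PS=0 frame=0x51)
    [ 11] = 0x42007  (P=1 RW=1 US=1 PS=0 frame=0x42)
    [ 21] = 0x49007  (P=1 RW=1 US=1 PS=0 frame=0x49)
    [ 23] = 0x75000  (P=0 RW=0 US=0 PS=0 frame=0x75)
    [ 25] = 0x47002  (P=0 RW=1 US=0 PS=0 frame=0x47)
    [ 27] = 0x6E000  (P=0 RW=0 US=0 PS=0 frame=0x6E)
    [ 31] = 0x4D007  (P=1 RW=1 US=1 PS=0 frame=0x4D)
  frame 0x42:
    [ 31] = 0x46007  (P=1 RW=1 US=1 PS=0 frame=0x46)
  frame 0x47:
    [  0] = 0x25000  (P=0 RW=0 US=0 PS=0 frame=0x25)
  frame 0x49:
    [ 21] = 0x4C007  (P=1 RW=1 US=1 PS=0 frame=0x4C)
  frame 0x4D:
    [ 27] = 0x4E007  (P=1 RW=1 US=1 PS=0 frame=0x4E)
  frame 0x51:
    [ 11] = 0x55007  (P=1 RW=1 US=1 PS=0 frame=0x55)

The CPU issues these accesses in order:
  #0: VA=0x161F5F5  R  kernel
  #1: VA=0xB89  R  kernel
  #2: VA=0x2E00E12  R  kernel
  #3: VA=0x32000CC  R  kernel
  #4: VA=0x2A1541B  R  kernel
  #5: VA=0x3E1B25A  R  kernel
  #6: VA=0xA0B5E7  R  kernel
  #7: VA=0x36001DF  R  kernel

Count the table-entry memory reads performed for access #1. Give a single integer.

Trace:
#0 VA=0x161F5F5 (r,kernel):
  L0 @0x3F[11] → 0x42007  P=1,RW=1,US=1,PS=0
  L1 @0x42[31] → 0x46007  P=1,RW=1,US=1,PS=0
  → PA=0x465F5  (2 entries read)
#1 VA=0xB89 (r,kernel):
  L0 @0x3F[0] → 0x47007  P=1,RW=1,US=1,PS=0
  L1 @0x47[0] → 0x25000  P=0,RW=0,US=0,PS=0
  → PAGE_NOT_PRESENT  (2 entries read)
#2 VA=0x2E00E12 (r,kernel):
  L0 @0x3F[23] → 0x75000  P=0,RW=0,US=0,PS=0
  → PAGE_NOT_PRESENT  (1 entries read)
#3 VA=0x32000CC (r,kernel):
  L0 @0x3F[25] → 0x47002  P=0,RW=1,US=0,PS=0
  → PAGE_NOT_PRESENT  (1 entries read)
#4 VA=0x2A1541B (r,kernel):
  L0 @0x3F[21] → 0x49007  P=1,RW=1,US=1,PS=0
  L1 @0x49[21] → 0x4C007  P=1,RW=1,US=1,PS=0
  → PA=0x4C41B  (2 entries read)
#5 VA=0x3E1B25A (r,kernel):
  L0 @0x3F[31] → 0x4D007  P=1,RW=1,US=1,PS=0
  L1 @0x4D[27] → 0x4E007  P=1,RW=1,US=1,PS=0
  → PA=0x4E25A  (2 entries read)
#6 VA=0xA0B5E7 (r,kernel):
  L0 @0x3F[5] → 0x51007  P=1,RW=1,US=1,PS=0
  L1 @0x51[11] → 0x55007  P=1,RW=1,US=1,PS=0
  → PA=0x555E7  (2 entries read)
#7 VA=0x36001DF (r,kernel):
  L0 @0x3F[27] → 0x6E000  P=0,RW=0,US=0,PS=0
  → PAGE_NOT_PRESENT  (1 entries read)

Entries read for #1: 2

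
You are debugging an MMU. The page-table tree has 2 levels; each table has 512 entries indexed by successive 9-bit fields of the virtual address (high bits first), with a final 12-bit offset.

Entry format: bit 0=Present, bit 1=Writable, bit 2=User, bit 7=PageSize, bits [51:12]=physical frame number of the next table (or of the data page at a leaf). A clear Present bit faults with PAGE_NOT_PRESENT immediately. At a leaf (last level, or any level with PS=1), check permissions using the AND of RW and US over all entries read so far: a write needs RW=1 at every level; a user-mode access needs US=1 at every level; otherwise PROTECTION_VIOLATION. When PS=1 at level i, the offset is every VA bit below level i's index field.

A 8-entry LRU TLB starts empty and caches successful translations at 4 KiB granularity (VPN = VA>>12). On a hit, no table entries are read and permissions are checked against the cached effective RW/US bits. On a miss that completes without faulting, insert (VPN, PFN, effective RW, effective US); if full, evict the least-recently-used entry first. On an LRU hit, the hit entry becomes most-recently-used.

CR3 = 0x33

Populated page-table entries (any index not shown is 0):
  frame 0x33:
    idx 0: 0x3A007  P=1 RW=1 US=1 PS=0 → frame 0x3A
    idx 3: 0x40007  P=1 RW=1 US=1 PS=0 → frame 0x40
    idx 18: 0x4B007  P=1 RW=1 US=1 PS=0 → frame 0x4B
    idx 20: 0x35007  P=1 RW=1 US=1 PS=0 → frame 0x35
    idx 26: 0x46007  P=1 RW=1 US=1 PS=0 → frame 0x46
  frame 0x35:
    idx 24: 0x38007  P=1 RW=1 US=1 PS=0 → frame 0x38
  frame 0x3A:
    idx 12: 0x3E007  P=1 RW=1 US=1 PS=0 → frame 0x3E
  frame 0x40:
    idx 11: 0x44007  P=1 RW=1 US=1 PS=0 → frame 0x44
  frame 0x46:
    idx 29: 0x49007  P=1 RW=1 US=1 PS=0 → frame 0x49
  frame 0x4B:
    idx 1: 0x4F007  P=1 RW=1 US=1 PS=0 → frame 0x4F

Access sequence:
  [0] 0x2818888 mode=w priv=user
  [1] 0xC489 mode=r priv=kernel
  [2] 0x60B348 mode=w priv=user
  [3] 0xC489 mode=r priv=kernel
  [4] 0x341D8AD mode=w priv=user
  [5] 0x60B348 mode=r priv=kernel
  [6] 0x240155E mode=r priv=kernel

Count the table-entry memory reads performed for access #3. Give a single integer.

Per-access translation:
#0 VA=0x2818888 (w,user):
  L0 @0x33[20] → 0x35007  P=1,RW=1,US=1,PS=0
  L1 @0x35[24] → 0x38007  P=1,RW=1,US=1,PS=0
  ✓ 0x38888  — 2 lookups
#1 VA=0xC489 (r,kernel):
  L0 @0x33[0] → 0x3A007  P=1,RW=1,US=1,PS=0
  L1 @0x3A[12] → 0x3E007  P=1,RW=1,US=1,PS=0
  ✓ 0x3E489  — 2 lookups
#2 VA=0x60B348 (w,user):
  L0 @0x33[3] → 0x40007  P=1,RW=1,US=1,PS=0
  L1 @0x40[11] → 0x44007  P=1,RW=1,US=1,PS=0
  ✓ 0x44348  — 2 lookups
#3 VA=0xC489 (r,kernel):
  TLB hit vpn=0xC → PA=0x3E489
#4 VA=0x341D8AD (w,user):
  L0 @0x33[26] → 0x46007  P=1,RW=1,US=1,PS=0
  L1 @0x46[29] → 0x49007  P=1,RW=1,US=1,PS=0
  ✓ 0x498AD  — 2 lookups
#5 VA=0x60B348 (r,kernel):
  TLB hit vpn=0x60B → PA=0x44348
#6 VA=0x240155E (r,kernel):
  L0 @0x33[18] → 0x4B007  P=1,RW=1,US=1,PS=0
  L1 @0x4B[1] → 0x4F007  P=1,RW=1,US=1,PS=0
  ✓ 0x4F55E  — 2 lookups

Entries read for #3: 0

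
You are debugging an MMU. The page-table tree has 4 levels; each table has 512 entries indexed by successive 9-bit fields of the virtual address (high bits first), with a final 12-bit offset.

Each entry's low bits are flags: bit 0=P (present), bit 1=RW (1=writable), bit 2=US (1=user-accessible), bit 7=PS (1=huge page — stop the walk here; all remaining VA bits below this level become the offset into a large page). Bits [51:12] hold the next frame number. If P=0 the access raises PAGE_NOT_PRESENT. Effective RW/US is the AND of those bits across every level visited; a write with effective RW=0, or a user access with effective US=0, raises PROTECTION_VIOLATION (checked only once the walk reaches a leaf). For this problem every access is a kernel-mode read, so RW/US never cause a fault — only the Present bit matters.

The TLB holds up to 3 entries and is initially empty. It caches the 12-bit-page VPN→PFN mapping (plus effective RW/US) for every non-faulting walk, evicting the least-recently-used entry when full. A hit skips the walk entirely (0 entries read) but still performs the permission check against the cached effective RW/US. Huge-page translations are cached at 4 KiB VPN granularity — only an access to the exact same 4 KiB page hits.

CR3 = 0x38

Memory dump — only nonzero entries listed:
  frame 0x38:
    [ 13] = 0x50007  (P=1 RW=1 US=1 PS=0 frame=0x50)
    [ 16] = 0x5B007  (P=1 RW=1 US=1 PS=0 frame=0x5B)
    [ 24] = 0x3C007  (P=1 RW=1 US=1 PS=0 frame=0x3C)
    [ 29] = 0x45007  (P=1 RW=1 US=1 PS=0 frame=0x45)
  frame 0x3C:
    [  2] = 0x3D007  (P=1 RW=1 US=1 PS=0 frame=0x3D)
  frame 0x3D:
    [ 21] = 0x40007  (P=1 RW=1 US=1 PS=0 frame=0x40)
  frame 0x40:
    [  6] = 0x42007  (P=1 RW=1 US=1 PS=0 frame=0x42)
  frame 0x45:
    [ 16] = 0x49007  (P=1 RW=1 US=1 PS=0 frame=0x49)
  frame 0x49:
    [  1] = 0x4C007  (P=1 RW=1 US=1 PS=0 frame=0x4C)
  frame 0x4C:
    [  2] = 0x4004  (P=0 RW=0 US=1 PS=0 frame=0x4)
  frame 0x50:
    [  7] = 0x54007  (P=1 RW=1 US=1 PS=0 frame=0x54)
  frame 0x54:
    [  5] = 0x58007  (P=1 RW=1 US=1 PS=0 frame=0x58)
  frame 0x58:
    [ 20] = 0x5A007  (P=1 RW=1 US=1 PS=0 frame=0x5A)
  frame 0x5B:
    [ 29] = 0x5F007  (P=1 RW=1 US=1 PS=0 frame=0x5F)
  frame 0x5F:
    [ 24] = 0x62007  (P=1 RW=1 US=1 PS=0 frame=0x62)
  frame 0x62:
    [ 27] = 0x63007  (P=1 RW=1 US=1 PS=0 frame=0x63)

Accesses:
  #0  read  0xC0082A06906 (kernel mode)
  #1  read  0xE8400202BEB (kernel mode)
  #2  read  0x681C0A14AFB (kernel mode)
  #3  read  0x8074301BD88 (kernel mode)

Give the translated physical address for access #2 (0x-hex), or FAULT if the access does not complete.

Walk each access:
#0 VA=0xC0082A06906 (r,kernel):
  L0 @0x38[24] → 0x3C007  P=1,RW=1,US=1,PS=0
  L1 @0x3C[2] → 0x3D007  P=1,RW=1,US=1,PS=0
  L2 @0x3D[21] → 0x40007  P=1,RW=1,US=1,PS=0
  L3 @0x40[6] → 0x42007  P=1,RW=1,US=1,PS=0
  ✓ 0x42906  — 4 lookups
#1 VA=0xE8400202BEB (r,kernel):
  L0 @0x38[29] → 0x45007  P=1,RW=1,US=1,PS=0
  L1 @0x45[16] → 0x49007  P=1,RW=1,US=1,PS=0
  L2 @0x49[1] → 0x4C007  P=1,RW=1,US=1,PS=0
  L3 @0x4C[2] → 0x4004  P=0,RW=0,US=1,PS=0
  → PAGE_NOT_PRESENT  (4 entries read)
#2 VA=0x681C0A14AFB (r,kernel):
  L0 @0x38[13] → 0x50007  P=1,RW=1,US=1,PS=0
  L1 @0x50[7] → 0x54007  P=1,RW=1,US=1,PS=0
  L2 @0x54[5] → 0x58007  P=1,RW=1,US=1,PS=0
  L3 @0x58[20] → 0x5A007  P=1,RW=1,US=1,PS=0
  ✓ 0x5AAFB  — 4 lookups
#3 VA=0x8074301BD88 (r,kernel):
  L0 @0x38[16] → 0x5B007  P=1,RW=1,US=1,PS=0
  L1 @0x5B[29] → 0x5F007  P=1,RW=1,US=1,PS=0
  L2 @0x5F[24] → 0x62007  P=1,RW=1,US=1,PS=0
  L3 @0x62[27] → 0x63007  P=1,RW=1,US=1,PS=0
  ✓ 0x63D88  — 4 lookups

Access #2 PA: 0x5AAFB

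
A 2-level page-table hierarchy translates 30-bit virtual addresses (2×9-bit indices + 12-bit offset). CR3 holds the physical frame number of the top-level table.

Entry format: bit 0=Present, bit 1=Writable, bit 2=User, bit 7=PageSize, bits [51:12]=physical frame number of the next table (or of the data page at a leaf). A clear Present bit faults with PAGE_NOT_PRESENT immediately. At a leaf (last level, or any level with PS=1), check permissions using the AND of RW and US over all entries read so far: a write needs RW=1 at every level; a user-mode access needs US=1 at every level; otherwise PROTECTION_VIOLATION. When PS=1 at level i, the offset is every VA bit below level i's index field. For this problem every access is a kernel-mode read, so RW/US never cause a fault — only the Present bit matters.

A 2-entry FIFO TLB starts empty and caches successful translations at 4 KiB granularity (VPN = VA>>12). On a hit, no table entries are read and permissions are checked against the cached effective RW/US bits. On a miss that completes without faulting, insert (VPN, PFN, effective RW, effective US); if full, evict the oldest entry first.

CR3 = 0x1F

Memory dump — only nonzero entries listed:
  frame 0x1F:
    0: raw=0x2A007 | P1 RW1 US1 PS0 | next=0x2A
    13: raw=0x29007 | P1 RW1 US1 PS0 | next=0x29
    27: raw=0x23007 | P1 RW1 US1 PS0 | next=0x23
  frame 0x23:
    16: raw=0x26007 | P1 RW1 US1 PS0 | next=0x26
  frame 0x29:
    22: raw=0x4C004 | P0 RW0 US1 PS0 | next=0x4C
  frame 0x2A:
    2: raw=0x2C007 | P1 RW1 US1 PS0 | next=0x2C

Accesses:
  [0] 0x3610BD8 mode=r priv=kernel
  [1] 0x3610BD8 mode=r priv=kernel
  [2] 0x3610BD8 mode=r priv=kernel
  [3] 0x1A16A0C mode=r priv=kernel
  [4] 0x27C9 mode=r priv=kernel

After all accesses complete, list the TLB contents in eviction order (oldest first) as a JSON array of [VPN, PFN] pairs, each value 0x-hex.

Walk each access:
#0 VA=0x3610BD8 (r,kernel):
  lvl0: tbl 0x1F, slot 27 ⇒ 0x23007 (P1/RW1/US1/PS0)
  lvl1: tbl 0x23, slot 16 ⇒ 0x26007 (P1/RW1/US1/PS0)
  → PA=0x26BD8  (2 entries read)
#1 VA=0x3610BD8 (r,kernel):
  TLB hit vpn=0x3610 → PA=0x26BD8
#2 VA=0x3610BD8 (r,kernel):
  TLB hit vpn=0x3610 → PA=0x26BD8
#3 VA=0x1A16A0C (r,kernel):
  lvl0: tbl 0x1F, slot 13 ⇒ 0x29007 (P1/RW1/US1/PS0)
  lvl1: tbl 0x29, slot 22 ⇒ 0x4C004 (P0/RW0/US1/PS0)
  ✗ PAGE_NOT_PRESENT  [2 reads]
#4 VA=0x27C9 (r,kernel):
  lvl0: tbl 0x1F, slot 0 ⇒ 0x2A007 (P1/RW1/US1/PS0)
  lvl1: tbl 0x2A, slot 2 ⇒ 0x2C007 (P1/RW1/US1/PS0)
  → PA=0x2C7C9  (2 entries read)

TLB: [["0x3610", "0x26"], ["0x2", "0x2C"]]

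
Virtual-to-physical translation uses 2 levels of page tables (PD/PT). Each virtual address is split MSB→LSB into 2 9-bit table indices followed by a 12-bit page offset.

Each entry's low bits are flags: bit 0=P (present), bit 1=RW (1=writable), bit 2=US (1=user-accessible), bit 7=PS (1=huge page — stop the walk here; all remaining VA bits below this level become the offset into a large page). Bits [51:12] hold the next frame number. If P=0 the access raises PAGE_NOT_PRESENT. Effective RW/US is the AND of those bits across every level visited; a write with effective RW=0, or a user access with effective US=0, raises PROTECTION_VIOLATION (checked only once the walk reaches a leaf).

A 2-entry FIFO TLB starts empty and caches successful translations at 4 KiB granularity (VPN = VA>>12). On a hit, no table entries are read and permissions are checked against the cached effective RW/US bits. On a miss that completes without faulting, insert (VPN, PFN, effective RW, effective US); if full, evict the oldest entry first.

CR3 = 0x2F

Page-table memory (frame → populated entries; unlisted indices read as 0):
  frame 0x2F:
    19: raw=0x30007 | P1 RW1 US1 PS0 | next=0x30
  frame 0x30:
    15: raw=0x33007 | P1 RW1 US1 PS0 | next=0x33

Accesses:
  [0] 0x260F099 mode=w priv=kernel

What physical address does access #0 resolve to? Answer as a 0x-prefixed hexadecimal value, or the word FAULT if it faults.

Walk each access:
#0 VA=0x260F099 (w,kernel):
  L0 @0x2F[19] → 0x30007  P=1,RW=1,US=1,PS=0
  L1 @0x30[15] → 0x33007  P=1,RW=1,US=1,PS=0
  ✓ 0x33099  — 2 lookups

Access #0 PA: 0x33099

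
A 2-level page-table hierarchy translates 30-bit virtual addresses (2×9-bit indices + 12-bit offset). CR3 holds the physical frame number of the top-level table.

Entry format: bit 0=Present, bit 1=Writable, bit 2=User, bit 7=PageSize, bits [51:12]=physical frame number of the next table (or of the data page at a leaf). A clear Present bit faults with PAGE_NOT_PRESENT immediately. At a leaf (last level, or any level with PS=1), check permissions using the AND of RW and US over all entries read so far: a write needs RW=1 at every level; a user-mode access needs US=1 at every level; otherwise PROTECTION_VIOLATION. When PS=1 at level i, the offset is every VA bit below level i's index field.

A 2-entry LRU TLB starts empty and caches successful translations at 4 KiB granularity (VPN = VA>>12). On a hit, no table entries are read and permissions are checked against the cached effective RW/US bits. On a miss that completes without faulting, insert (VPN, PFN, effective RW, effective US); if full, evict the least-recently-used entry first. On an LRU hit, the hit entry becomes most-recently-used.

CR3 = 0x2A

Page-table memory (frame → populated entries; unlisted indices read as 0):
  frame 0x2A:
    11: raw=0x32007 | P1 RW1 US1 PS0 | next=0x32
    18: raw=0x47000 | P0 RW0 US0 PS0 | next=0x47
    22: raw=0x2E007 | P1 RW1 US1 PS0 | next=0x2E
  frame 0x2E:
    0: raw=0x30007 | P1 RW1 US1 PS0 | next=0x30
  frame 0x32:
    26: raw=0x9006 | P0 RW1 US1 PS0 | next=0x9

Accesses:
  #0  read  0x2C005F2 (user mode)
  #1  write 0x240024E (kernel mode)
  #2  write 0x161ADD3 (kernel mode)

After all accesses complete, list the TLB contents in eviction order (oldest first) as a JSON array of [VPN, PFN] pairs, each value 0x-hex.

Trace:
#0 VA=0x2C005F2 (r,user):
  [0] read 0x2A idx=22: raw=0x2E007 flags P=1 W=1 U=1 S=0
  [1] read 0x2E idx=0: raw=0x30007 flags P=1 W=1 U=1 S=0
  ⇒ phys 0x305F2  [2 reads]
#1 VA=0x240024E (w,kernel):
  [0] read 0x2A idx=18: raw=0x47000 flags P=0 W=0 U=0 S=0
  ⇒ fault: PAGE_NOT_PRESENT  — 1 lookups
#2 VA=0x161ADD3 (w,kernel):
  [0] read 0x2A idx=11: raw=0x32007 flags P=1 W=1 U=1 S=0
  [1] read 0x32 idx=26: raw=0x9006 flags P=0 W=1 U=1 S=0
  ⇒ fault: PAGE_NOT_PRESENT  — 2 lookups

TLB: [["0x2C00", "0x30"]]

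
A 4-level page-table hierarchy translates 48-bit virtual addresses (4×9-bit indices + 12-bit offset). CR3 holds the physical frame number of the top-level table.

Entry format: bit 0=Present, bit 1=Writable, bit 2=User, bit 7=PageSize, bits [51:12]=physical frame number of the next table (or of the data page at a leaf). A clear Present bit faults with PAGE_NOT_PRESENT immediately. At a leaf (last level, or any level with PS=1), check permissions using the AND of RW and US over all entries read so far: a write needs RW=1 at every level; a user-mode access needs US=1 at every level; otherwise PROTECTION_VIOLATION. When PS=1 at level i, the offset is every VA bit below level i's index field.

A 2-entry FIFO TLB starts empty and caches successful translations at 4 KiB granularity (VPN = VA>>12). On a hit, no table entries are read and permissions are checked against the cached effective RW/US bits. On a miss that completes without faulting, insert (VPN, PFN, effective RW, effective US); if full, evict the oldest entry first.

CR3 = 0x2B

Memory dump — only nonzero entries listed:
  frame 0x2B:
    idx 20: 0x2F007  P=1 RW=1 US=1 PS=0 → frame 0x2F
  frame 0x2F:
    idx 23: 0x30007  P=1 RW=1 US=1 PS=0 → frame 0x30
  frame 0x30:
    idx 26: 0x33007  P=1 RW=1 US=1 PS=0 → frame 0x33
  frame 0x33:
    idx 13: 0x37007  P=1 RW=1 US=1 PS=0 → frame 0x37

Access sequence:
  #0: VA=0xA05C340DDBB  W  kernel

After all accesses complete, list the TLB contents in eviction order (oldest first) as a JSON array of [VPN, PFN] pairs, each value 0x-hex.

Per-access translation:
#0 VA=0xA05C340DDBB (w,kernel):
  lvl0: tbl 0x2B, slot 20 ⇒ 0x2F007 (P1/RW1/US1/PS0)
  lvl1: tbl 0x2F, slot 23 ⇒ 0x30007 (P1/RW1/US1/PS0)
  lvl2: tbl 0x30, slot 26 ⇒ 0x33007 (P1/RW1/US1/PS0)
  lvl3: tbl 0x33, slot 13 ⇒ 0x37007 (P1/RW1/US1/PS0)
  ⇒ phys 0x37DBB  [4 reads]

TLB: [["0xA05C340D", "0x37"]]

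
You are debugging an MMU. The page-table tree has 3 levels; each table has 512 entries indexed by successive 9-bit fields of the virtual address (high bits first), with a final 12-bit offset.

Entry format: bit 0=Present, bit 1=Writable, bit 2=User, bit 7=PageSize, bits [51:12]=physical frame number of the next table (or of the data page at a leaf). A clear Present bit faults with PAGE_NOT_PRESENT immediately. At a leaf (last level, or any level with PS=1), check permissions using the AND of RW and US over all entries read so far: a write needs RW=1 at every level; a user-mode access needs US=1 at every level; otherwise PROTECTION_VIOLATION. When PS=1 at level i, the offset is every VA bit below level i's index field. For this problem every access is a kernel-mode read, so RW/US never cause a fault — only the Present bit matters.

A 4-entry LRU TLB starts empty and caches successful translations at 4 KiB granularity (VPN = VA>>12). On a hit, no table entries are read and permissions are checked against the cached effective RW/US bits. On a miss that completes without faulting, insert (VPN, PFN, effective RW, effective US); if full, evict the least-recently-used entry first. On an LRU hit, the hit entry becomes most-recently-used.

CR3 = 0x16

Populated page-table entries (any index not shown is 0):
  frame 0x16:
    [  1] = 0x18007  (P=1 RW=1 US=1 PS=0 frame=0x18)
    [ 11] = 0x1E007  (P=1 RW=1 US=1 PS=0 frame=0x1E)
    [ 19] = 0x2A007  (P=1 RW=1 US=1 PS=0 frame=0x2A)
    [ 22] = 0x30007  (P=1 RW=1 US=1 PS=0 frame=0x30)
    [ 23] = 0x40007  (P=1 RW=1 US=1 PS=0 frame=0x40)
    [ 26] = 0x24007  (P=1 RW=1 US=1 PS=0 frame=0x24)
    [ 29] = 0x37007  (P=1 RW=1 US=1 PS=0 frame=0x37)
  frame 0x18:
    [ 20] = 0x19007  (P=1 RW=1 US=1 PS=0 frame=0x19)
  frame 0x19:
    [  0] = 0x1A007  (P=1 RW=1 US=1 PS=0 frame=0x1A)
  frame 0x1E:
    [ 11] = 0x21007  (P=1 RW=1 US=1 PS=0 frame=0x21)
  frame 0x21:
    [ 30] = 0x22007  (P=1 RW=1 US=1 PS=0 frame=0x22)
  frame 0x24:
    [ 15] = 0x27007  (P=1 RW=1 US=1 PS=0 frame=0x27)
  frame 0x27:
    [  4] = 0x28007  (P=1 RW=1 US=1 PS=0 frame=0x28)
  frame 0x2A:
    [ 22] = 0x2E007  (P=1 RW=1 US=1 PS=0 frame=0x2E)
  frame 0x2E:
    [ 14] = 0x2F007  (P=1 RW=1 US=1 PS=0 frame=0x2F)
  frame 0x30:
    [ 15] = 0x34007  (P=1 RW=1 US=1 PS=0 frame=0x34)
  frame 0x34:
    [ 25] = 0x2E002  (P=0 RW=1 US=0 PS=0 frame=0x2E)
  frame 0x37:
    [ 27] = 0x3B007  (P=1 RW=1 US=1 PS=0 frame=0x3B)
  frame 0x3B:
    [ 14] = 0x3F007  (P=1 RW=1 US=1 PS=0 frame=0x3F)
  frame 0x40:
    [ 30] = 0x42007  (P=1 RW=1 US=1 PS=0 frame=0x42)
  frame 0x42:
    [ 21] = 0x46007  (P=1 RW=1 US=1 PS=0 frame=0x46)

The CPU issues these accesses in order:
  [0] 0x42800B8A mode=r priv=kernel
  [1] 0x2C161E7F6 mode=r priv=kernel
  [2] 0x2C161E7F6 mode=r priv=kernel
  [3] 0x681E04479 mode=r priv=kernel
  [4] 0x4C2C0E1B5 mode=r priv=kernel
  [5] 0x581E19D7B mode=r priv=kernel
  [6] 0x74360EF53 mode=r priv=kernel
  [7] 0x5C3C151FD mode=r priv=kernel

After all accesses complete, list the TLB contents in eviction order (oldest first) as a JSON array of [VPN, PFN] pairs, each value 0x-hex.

Per-access translation:
#0 VA=0x42800B8A (r,kernel):
  [0] read 0x16 idx=1: raw=0x18007 flags P=1 W=1 U=1 S=0
  [1] read 0x18 idx=20: raw=0x19007 flags P=1 W=1 U=1 S=0
  [2] read 0x19 idx=0: raw=0x1A007 flags P=1 W=1 U=1 S=0
  → PA=0x1AB8A  (3 entries read)
#1 VA=0x2C161E7F6 (r,kernel):
  [0] read 0x16 idx=11: raw=0x1E007 flags P=1 W=1 U=1 S=0
  [1] read 0x1E idx=11: raw=0x21007 flags P=1 W=1 U=1 S=0
  [2] read 0x21 idx=30: raw=0x22007 flags P=1 W=1 U=1 S=0
  → PA=0x227F6  (3 entries read)
#2 VA=0x2C161E7F6 (r,kernel):
  TLB hit vpn=0x2C161E → PA=0x227F6
#3 VA=0x681E04479 (r,kernel):
  [0] read 0x16 idx=26: raw=0x24007 flags P=1 W=1 U=1 S=0
  [1] read 0x24 idx=15: raw=0x27007 flags P=1 W=1 U=1 S=0
  [2] read 0x27 idx=4: raw=0x28007 flags P=1 W=1 U=1 S=0
  → PA=0x28479  (3 entries read)
#4 VA=0x4C2C0E1B5 (r,kernel):
  [0] read 0x16 idx=19: raw=0x2A007 flags P=1 W=1 U=1 S=0
  [1] read 0x2A idx=22: raw=0x2E007 flags P=1 W=1 U=1 S=0
  [2] read 0x2E idx=14: raw=0x2F007 flags P=1 W=1 U=1 S=0
  → PA=0x2F1B5  (3 entries read)
#5 VA=0x581E19D7B (r,kernel):
  [0] read 0x16 idx=22: raw=0x30007 flags P=1 W=1 U=1 S=0
  [1] read 0x30 idx=15: raw=0x34007 flags P=1 W=1 U=1 S=0
  [2] read 0x34 idx=25: raw=0x2E002 flags P=0 W=1 U=0 S=0
  → PAGE_NOT_PRESENT  (3 entries read)
#6 VA=0x74360EF53 (r,kernel):
  [0] read 0x16 idx=29: raw=0x37007 flags P=1 W=1 U=1 S=0
  [1] read 0x37 idx=27: raw=0x3B007 flags P=1 W=1 U=1 S=0
  [2] read 0x3B idx=14: raw=0x3F007 flags P=1 W=1 U=1 S=0
  → PA=0x3FF53  (3 entries read)
#7 VA=0x5C3C151FD (r,kernel):
  [0] read 0x16 idx=23: raw=0x40007 flags P=1 W=1 U=1 S=0
  [1] read 0x40 idx=30: raw=0x42007 flags P=1 W=1 U=1 S=0
  [2] read 0x42 idx=21: raw=0x46007 flags P=1 W=1 U=1 S=0
  → PA=0x461FD  (3 entries read)

TLB: [["0x681E04", "0x28"], ["0x4C2C0E", "0x2F"], ["0x74360E", "0x3F"], ["0x5C3C15", "0x46"]]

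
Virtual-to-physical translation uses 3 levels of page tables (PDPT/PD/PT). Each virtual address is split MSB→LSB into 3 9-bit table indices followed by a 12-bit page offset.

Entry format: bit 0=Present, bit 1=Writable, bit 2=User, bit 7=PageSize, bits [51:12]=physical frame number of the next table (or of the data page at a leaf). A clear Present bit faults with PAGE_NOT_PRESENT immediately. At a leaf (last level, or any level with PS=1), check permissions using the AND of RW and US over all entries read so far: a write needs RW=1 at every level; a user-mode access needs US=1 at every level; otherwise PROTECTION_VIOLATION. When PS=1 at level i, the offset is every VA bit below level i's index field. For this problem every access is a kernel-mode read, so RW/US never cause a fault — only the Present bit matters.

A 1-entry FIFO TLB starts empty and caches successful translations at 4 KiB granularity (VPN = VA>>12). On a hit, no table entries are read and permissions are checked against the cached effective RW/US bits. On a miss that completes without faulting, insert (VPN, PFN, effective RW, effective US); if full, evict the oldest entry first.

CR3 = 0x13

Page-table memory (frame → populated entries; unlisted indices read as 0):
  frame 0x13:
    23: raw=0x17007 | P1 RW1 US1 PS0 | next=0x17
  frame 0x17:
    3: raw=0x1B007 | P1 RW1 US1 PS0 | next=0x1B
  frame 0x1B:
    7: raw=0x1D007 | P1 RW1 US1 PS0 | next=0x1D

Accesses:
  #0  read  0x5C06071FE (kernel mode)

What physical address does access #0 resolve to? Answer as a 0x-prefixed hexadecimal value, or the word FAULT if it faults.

Walk each access:
#0 VA=0x5C06071FE (r,kernel):
  L0 @0x13[23] → 0x17007  P=1,RW=1,US=1,PS=0
  L1 @0x17[3] → 0x1B007  P=1,RW=1,US=1,PS=0
  L2 @0x1B[7] → 0x1D007  P=1,RW=1,US=1,PS=0
  → PA=0x1D1FE  (3 entries read)

Access #0 PA: 0x1D1FE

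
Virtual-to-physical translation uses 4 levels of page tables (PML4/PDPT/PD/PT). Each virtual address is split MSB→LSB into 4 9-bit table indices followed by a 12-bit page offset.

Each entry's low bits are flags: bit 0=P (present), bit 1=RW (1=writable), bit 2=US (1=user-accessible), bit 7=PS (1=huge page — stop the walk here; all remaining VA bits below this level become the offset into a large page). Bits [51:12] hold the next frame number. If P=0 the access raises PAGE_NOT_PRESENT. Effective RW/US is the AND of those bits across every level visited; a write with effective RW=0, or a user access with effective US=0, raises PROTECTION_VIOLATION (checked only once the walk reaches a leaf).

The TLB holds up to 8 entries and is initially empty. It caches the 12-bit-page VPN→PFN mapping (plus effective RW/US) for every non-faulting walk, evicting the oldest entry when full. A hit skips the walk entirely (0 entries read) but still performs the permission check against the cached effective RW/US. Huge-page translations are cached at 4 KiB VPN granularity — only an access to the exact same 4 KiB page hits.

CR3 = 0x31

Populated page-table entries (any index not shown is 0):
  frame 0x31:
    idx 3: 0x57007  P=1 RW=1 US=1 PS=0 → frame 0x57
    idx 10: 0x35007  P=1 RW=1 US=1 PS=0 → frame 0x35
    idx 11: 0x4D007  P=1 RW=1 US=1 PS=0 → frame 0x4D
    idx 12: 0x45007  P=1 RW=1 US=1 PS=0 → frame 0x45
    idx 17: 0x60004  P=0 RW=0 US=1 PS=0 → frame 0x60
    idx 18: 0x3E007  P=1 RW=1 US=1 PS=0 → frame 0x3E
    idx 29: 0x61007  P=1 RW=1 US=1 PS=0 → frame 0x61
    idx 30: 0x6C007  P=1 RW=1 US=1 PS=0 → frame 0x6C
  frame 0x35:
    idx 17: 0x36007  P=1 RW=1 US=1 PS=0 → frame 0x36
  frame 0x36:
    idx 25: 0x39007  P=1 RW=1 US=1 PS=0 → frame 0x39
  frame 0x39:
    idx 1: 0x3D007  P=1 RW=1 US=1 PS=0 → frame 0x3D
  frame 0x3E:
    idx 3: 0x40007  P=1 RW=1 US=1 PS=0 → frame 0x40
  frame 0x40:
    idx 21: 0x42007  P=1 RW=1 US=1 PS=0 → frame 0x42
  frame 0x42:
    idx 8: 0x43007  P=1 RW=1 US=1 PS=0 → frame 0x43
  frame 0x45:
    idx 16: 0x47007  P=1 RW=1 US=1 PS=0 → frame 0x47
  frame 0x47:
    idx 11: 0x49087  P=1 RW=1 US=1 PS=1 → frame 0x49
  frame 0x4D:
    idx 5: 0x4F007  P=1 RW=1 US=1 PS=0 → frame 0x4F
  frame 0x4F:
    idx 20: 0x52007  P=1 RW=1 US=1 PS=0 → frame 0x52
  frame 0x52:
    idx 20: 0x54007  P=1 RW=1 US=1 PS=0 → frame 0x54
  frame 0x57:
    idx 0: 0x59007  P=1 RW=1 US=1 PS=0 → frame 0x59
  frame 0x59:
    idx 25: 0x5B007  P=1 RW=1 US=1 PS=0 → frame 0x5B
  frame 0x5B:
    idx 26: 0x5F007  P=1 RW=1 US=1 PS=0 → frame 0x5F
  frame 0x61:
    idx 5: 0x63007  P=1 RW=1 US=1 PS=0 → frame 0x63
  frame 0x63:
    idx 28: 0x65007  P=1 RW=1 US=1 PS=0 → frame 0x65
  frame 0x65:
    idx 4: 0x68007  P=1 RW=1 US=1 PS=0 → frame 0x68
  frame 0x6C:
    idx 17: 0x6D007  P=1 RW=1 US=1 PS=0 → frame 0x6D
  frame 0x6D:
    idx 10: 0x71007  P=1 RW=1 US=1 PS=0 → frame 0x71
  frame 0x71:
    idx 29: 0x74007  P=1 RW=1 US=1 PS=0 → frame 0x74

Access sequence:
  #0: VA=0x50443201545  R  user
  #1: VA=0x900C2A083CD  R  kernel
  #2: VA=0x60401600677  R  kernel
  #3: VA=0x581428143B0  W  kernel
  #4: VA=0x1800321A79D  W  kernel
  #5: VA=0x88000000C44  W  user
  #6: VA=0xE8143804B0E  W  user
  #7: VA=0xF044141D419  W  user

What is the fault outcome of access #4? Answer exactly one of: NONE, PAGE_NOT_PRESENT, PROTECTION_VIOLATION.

Trace:
#0 VA=0x50443201545 (r,user):
  lvl0: tbl 0x31, slot 10 ⇒ 0x35007 (P1/RW1/US1/PS0)
  lvl1: tbl 0x35, slot 17 ⇒ 0x36007 (P1/RW1/US1/PS0)
  lvl2: tbl 0x36, slot 25 ⇒ 0x39007 (P1/RW1/US1/PS0)
  lvl3: tbl 0x39, slot 1 ⇒ 0x3D007 (P1/RW1/US1/PS0)
  ✓ 0x3D545  — 4 lookups
#1 VA=0x900C2A083CD (r,kernel):
  lvl0: tbl 0x31, slot 18 ⇒ 0x3E007 (P1/RW1/US1/PS0)
  lvl1: tbl 0x3E, slot 3 ⇒ 0x40007 (P1/RW1/US1/PS0)
  lvl2: tbl 0x40, slot 21 ⇒ 0x42007 (P1/RW1/US1/PS0)
  lvl3: tbl 0x42, slot 8 ⇒ 0x43007 (P1/RW1/US1/PS0)
  ✓ 0x433CD  — 4 lookups
#2 VA=0x60401600677 (r,kernel):
  lvl0: tbl 0x31, slot 12 ⇒ 0x45007 (P1/RW1/US1/PS0)
  lvl1: tbl 0x45, slot 16 ⇒ 0x47007 (P1/RW1/US1/PS0)
  lvl2: tbl 0x47, slot 11 ⇒ 0x49087 (P1/RW1/US1/PS1)
  ✓ 0x49677 (huge @L2)  — 3 lookups
#3 VA=0x581428143B0 (w,kernel):
  lvl0: tbl 0x31, slot 11 ⇒ 0x4D007 (P1/RW1/US1/PS0)
  lvl1: tbl 0x4D, slot 5 ⇒ 0x4F007 (P1/RW1/US1/PS0)
  lvl2: tbl 0x4F, slot 20 ⇒ 0x52007 (P1/RW1/US1/PS0)
  lvl3: tbl 0x52, slot 20 ⇒ 0x54007 (P1/RW1/US1/PS0)
  ✓ 0x543B0  — 4 lookups
#4 VA=0x1800321A79D (w,kernel):
  lvl0: tbl 0x31, slot 3 ⇒ 0x57007 (P1/RW1/US1/PS0)
  lvl1: tbl 0x57, slot 0 ⇒ 0x59007 (P1/RW1/US1/PS0)
  lvl2: tbl 0x59, slot 25 ⇒ 0x5B007 (P1/RW1/US1/PS0)
  lvl3: tbl 0x5B, slot 26 ⇒ 0x5F007 (P1/RW1/US1/PS0)
  ✓ 0x5F79D  — 4 lookups
#5 VA=0x88000000C44 (w,user):
  lvl0: tbl 0x31, slot 17 ⇒ 0x60004 (P0/RW0/US1/PS0)
  ⇒ fault: PAGE_NOT_PRESENT  — 1 lookups
#6 VA=0xE8143804B0E (w,user):
  lvl0: tbl 0x31, slot 29 ⇒ 0x61007 (P1/RW1/US1/PS0)
  lvl1: tbl 0x61, slot 5 ⇒ 0x63007 (P1/RW1/US1/PS0)
  lvl2: tbl 0x63, slot 28 ⇒ 0x65007 (P1/RW1/US1/PS0)
  lvl3: tbl 0x65, slot 4 ⇒ 0x68007 (P1/RW1/US1/PS0)
  ✓ 0x68B0E  — 4 lookups
#7 VA=0xF044141D419 (w,user):
  lvl0: tbl 0x31, slot 30 ⇒ 0x6C007 (P1/RW1/US1/PS0)
  lvl1: tbl 0x6C, slot 17 ⇒ 0x6D007 (P1/RW1/US1/PS0)
  lvl2: tbl 0x6D, slot 10 ⇒ 0x71007 (P1/RW1/US1/PS0)
  lvl3: tbl 0x71, slot 29 ⇒ 0x74007 (P1/RW1/US1/PS0)
  ✓ 0x74419  — 4 lookups

Access #4 fault: NONE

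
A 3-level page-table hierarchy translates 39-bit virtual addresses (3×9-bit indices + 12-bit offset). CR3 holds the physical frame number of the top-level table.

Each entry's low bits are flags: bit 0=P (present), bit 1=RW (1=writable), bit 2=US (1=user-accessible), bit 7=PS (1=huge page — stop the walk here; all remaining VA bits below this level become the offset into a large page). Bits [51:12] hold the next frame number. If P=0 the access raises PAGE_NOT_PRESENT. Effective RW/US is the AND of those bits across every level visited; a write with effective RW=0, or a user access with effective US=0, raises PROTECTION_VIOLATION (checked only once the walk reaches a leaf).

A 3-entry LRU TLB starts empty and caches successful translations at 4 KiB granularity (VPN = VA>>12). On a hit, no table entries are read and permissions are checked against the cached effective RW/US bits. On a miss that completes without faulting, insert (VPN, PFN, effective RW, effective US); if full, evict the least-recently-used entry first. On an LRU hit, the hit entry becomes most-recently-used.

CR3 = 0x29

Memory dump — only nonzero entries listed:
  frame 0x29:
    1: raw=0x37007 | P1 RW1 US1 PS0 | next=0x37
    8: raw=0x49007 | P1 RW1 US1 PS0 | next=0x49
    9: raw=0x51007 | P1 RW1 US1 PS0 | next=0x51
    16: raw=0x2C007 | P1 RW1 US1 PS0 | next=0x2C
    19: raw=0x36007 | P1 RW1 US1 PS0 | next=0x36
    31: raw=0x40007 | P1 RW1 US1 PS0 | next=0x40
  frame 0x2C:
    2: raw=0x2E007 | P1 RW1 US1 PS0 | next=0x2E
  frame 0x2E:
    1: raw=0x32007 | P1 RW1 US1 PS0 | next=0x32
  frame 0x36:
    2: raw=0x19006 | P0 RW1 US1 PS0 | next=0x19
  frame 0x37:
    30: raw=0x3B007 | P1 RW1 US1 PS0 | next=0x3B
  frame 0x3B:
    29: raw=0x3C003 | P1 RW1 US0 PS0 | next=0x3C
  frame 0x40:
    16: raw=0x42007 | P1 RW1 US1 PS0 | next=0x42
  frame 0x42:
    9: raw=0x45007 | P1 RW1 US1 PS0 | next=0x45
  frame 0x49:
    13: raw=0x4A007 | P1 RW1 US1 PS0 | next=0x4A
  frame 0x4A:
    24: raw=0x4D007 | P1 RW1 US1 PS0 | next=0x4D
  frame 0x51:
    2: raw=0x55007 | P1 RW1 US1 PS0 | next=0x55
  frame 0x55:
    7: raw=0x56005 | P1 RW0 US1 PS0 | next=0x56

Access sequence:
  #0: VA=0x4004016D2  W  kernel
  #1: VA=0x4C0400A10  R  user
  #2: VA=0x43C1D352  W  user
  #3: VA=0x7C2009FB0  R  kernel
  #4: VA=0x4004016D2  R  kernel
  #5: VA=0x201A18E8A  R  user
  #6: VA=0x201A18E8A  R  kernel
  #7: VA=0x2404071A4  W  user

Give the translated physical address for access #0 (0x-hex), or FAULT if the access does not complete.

Trace:
#0 VA=0x4004016D2 (w,kernel):
  L0 @0x29[16] → 0x2C007  P=1,RW=1,US=1,PS=0
  L1 @0x2C[2] → 0x2E007  P=1,RW=1,US=1,PS=0
  L2 @0x2E[1] → 0x32007  P=1,RW=1,US=1,PS=0
  ⇒ phys 0x326D2  [3 reads]
#1 VA=0x4C0400A10 (r,user):
  L0 @0x29[19] → 0x36007  P=1,RW=1,US=1,PS=0
  L1 @0x36[2] → 0x19006  P=0,RW=1,US=1,PS=0
  ⇒ fault: PAGE_NOT_PRESENT  — 2 lookups
#2 VA=0x43C1D352 (w,user):
  L0 @0x29[1] → 0x37007  P=1,RW=1,US=1,PS=0
  L1 @0x37[30] → 0x3B007  P=1,RW=1,US=1,PS=0
  L2 @0x3B[29] → 0x3C003  P=1,RW=1,US=0,PS=0
  ⇒ fault: PROTECTION_VIOLATION  — 3 lookups
#3 VA=0x7C2009FB0 (r,kernel):
  L0 @0x29[31] → 0x40007  P=1,RW=1,US=1,PS=0
  L1 @0x40[16] → 0x42007  P=1,RW=1,US=1,PS=0
  L2 @0x42[9] → 0x45007  P=1,RW=1,US=1,PS=0
  ⇒ phys 0x45FB0  [3 reads]
#4 VA=0x4004016D2 (r,kernel):
  TLB hit vpn=0x400401 → PA=0x326D2
#5 VA=0x201A18E8A (r,user):
  L0 @0x29[8] → 0x49007  P=1,RW=1,US=1,PS=0
  L1 @0x49[13] → 0x4A007  P=1,RW=1,US=1,PS=0
  L2 @0x4A[24] → 0x4D007  P=1,RW=1,US=1,PS=0
  ⇒ phys 0x4DE8A  [3 reads]
#6 VA=0x201A18E8A (r,kernel):
  TLB hit vpn=0x201A18 → PA=0x4DE8A
#7 VA=0x2404071A4 (w,user):
  L0 @0x29[9] → 0x51007  P=1,RW=1,US=1,PS=0
  L1 @0x51[2] → 0x55007  P=1,RW=1,US=1,PS=0
  L2 @0x55[7] → 0x56005  P=1,RW=0,US=1,PS=0
  ⇒ fault: PROTECTION_VIOLATION  — 3 lookups

Access #0 PA: 0x326D2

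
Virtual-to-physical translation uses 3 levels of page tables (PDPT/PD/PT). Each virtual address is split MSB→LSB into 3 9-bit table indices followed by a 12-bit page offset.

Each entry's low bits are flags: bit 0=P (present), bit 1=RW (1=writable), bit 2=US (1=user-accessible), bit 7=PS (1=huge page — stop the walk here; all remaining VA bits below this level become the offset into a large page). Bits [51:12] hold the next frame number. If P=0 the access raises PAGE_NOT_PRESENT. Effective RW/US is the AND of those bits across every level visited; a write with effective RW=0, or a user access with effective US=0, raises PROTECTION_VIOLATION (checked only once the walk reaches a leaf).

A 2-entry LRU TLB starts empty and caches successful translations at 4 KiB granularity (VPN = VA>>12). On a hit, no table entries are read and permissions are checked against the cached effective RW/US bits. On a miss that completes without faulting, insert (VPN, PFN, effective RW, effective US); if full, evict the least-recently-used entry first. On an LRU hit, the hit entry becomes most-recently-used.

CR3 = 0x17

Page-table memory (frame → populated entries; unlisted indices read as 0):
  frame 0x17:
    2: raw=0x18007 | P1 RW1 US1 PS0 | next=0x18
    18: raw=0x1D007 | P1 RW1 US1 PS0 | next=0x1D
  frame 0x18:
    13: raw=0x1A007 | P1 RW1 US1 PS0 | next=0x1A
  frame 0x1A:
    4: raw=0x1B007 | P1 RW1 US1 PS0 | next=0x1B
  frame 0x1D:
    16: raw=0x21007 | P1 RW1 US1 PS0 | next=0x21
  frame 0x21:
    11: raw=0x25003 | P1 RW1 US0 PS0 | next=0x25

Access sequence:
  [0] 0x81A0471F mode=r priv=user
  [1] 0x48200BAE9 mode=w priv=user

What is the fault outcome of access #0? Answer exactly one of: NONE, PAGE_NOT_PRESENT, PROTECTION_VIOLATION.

Trace:
#0 VA=0x81A0471F (r,user):
  [0] read 0x17 idx=2: raw=0x18007 flags P=1 W=1 U=1 S=0
  [1] read 0x18 idx=13: raw=0x1A007 flags P=1 W=1 U=1 S=0
  [2] read 0x1A idx=4: raw=0x1B007 flags P=1 W=1 U=1 S=0
  → PA=0x1B71F  (3 entries read)
#1 VA=0x48200BAE9 (w,user):
  [0] read 0x17 idx=18: raw=0x1D007 flags P=1 W=1 U=1 S=0
  [1] read 0x1D idx=16: raw=0x21007 flags P=1 W=1 U=1 S=0
  [2] read 0x21 idx=11: raw=0x25003 flags P=1 W=1 U=0 S=0
  ⇒ fault: PROTECTION_VIOLATION  — 3 lookups

Access #0 fault: NONE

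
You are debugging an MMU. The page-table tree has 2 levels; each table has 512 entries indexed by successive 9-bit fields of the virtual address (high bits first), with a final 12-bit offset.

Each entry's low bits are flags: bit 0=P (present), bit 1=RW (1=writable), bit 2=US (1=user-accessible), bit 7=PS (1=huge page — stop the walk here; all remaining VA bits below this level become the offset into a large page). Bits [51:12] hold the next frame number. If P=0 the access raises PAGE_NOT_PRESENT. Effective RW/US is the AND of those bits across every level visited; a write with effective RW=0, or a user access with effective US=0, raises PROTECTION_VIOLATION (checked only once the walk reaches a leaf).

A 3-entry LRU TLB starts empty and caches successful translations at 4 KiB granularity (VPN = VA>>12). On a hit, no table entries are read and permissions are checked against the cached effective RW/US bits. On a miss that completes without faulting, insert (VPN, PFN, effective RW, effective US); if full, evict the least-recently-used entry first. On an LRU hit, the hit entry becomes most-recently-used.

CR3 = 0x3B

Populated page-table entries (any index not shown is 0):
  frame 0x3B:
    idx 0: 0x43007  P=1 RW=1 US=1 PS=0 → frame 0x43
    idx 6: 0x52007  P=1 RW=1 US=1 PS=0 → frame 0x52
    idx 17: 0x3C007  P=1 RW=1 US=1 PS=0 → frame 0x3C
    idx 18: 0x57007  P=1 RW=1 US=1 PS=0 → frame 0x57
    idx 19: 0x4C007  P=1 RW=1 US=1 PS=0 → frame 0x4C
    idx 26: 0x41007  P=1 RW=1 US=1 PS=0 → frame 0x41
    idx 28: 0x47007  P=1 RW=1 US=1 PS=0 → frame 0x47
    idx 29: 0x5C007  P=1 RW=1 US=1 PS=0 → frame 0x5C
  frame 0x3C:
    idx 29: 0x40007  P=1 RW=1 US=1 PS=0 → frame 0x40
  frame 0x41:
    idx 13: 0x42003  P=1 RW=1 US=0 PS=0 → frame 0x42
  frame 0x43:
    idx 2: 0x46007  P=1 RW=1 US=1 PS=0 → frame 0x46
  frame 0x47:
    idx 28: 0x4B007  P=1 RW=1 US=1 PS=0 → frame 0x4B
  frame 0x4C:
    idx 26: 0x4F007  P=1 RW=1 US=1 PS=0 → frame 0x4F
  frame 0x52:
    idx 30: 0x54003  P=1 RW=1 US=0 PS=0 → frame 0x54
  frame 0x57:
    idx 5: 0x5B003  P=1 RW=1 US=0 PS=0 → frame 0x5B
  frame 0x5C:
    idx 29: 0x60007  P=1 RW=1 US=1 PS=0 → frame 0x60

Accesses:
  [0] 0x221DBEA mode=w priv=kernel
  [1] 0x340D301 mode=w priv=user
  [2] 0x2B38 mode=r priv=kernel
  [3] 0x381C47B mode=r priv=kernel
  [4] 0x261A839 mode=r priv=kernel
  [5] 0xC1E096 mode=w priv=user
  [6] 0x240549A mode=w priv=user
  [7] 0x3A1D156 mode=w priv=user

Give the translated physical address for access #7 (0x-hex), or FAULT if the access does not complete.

Trace:
#0 VA=0x221DBEA (w,kernel):
  [0] read 0x3B idx=17: raw=0x3C007 flags P=1 W=1 U=1 S=0
  [1] read 0x3C idx=29: raw=0x40007 flags P=1 W=1 U=1 S=0
  ⇒ phys 0x40BEA  [2 reads]
#1 VA=0x340D301 (w,user):
  [0] read 0x3B idx=26: raw=0x41007 flags P=1 W=1 U=1 S=0
  [1] read 0x41 idx=13: raw=0x42003 flags P=1 W=1 U=0 S=0
  → PROTECTION_VIOLATION  (2 entries read)
#2 VA=0x2B38 (r,kernel):
  [0] read 0x3B idx=0: raw=0x43007 flags P=1 W=1 U=1 S=0
  [1] read 0x43 idx=2: raw=0x46007 flags P=1 W=1 U=1 S=0
  ⇒ phys 0x46B38  [2 reads]
#3 VA=0x381C47B (r,kernel):
  [0] read 0x3B idx=28: raw=0x47007 flags P=1 W=1 U=1 S=0
  [1] read 0x47 idx=28: raw=0x4B007 flags P=1 W=1 U=1 S=0
  ⇒ phys 0x4B47B  [2 reads]
#4 VA=0x261A839 (r,kernel):
  [0] read 0x3B idx=19: raw=0x4C007 flags P=1 W=1 U=1 S=0
  [1] read 0x4C idx=26: raw=0x4F007 flags P=1 W=1 U=1 S=0
  ⇒ phys 0x4F839  [2 reads]
#5 VA=0xC1E096 (w,user):
  [0] read 0x3B idx=6: raw=0x52007 flags P=1 W=1 U=1 S=0
  [1] read 0x52 idx=30: raw=0x54003 flags P=1 W=1 U=0 S=0
  → PROTECTION_VIOLATION  (2 entries read)
#6 VA=0x240549A (w,user):
  [0] read 0x3B idx=18: raw=0x57007 flags P=1 W=1 U=1 S=0
  [1] read 0x57 idx=5: raw=0x5B003 flags P=1 W=1 U=0 S=0
  → PROTECTION_VIOLATION  (2 entries read)
#7 VA=0x3A1D156 (w,user):
  [0] read 0x3B idx=29: raw=0x5C007 flags P=1 W=1 U=1 S=0
  [1] read 0x5C idx=29: raw=0x60007 flags P=1 W=1 U=1 S=0
  ⇒ phys 0x60156  [2 reads]

Access #7 PA: 0x60156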